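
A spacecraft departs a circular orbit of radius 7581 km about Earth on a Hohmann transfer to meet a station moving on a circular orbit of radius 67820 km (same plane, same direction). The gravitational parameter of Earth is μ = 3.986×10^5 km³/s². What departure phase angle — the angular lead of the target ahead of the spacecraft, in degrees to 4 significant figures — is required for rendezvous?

φ = 105.4°

The Hohmann ellipse has a_t = (r₁ + r₂)/2 = 37700.5 km.
Transfer time t = π√(a_t³/μ) = 36430 s.
The target's mean motion on its circular orbit is ω₂ = √(μ/r₂³) = 3.575×10^-5 rad/s.
Angle swept by the target during transfer: ω₂·t = 1.302 rad = 74.60°.
Arrival is 180° from departure on the ellipse, so φ = 180° − 74.60° = 105.4°.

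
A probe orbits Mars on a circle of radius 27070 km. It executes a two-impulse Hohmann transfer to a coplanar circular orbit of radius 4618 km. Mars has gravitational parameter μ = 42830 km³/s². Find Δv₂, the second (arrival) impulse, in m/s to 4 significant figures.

Δv₂ = 935.3 m/s

Semi-major axis of the transfer orbit: a_t = (27070 + 4618)/2 = 15844 km.
On the circular orbit at r = 4618 km, v_c = √(μ/r) = 3.0454 km/s.
Transfer-orbit speed at the same r (vis-viva, a = a_t): v_t = √[μ(2/r − 1/a_t)] = 3.9807 km/s.
Δv₂ = |v_t − v_c| = |3.9807 − 3.0454| = 0.9353 km/s.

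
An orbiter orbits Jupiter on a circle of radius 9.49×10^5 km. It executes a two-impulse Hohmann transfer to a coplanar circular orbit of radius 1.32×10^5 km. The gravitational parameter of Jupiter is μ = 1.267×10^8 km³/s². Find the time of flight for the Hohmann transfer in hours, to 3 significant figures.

t = 30.8 hours

Transfer-ellipse semi-major axis a_t = (r₁ + r₂)/2 = (9.490×10^5 + 1.320×10^5)/2 = 5.405×10^5 km.
By Kepler's third law the transfer-orbit period is T = 2π√(a_t³/μ), so t = T/2 = 1.109×10^5 s.
Converting: 1.109×10^5 s ÷ 3600 s/hour = 30.8 hours.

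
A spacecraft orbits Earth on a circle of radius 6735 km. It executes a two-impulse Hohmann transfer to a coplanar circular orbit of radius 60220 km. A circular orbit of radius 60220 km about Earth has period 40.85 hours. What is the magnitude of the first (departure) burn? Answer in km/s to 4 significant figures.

Δv₁ = 2.625 km/s

From Kepler's third law T² = 4π²r³/μ at r = 60220 km, T = 40.85 hours = 40.85 × 3600 s = 1.4706×10^5 s: μ = 4π²r³/T² = 3.98651×10^5 km³/s².
Semi-major axis of the transfer orbit: a_t = (6735 + 60220)/2 = 33477.5 km.
On the circular orbit at r = 6735 km, v_c = √(μ/r) = 7.6936 km/s.
Vis-viva on the transfer ellipse at r = 6735 km gives v_t = √[μ(2/r − 1/a_t)] = 10.319 km/s.
Δv₁ = |v_t − v_c| = |10.319 − 7.6936| = 2.625 km/s.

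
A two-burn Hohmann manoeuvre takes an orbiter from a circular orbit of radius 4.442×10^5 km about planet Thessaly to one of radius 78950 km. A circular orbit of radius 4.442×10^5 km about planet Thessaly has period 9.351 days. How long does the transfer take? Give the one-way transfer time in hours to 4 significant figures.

From Kepler's third law T² = 4π²r³/μ at r = 4.442×10^5 km, T = 9.351 days = 9.351 × 86400 s = 8.079264×10^5 s: μ = 4π²r³/T² = 5.30093×10^6 km³/s².
Semi-major axis of the transfer orbit: a_t = (4.442×10^5 + 78950)/2 = 2.61575×10^5 km.
Transfer time t = π√(a_t³/μ) = π√((2.61575×10^5)³ / 5.30093×10^6) = 1.8254×10^5 s.
Converting: 1.8254×10^5 s ÷ 3600 s/hour = 50.71 hours.

t = 50.71 hours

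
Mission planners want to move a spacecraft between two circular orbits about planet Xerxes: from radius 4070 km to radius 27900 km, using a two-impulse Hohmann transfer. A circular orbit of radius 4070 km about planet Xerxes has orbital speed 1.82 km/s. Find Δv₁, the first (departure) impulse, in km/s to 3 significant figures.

Δv₁ = 0.584 km/s

From the circular-orbit relation v² = μ/r at r = 4070 km: μ = v²r = (1.82)² × 4070 = 13481.5 km³/s².
The Hohmann ellipse has a_t = (r₁ + r₂)/2 = 15985 km.
Circular speed at r = 4070 km: v_c = √(μ/r) = 1.8200 km/s.
Vis-viva on the transfer ellipse at r = 4070 km gives v_t = √[μ(2/r − 1/a_t)] = 2.4045 km/s.
Δv₁ = |v_t − v_c| = |2.4045 − 1.8200| = 0.5845 km/s.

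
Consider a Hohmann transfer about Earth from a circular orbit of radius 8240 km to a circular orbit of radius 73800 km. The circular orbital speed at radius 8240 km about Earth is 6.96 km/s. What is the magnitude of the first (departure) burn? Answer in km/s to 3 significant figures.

Δv₁ = 2.38 km/s

From the circular-orbit relation v² = μ/r at r = 8240 km: μ = v²r = (6.96)² × 8240 = 3.99159×10^5 km³/s².
Semi-major axis of the transfer orbit: a_t = (8240 + 73800)/2 = 41020 km.
Circular speed at r = 8240 km: v_c = √(μ/r) = 6.960 km/s.
Vis-viva on the transfer ellipse at r = 8240 km gives v_t = √[μ(2/r − 1/a_t)] = 9.336 km/s.
Δv₁ = |v_t − v_c| = |9.336 − 6.960| = 2.376 km/s.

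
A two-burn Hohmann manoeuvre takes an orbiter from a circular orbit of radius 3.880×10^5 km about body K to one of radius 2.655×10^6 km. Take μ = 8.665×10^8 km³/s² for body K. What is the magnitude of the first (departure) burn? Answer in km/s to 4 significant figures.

Δv₁ = 15.17 km/s

The Hohmann ellipse has a_t = (r₁ + r₂)/2 = 1.5215×10^6 km.
Circular speed at r = 3.880×10^5 km: v_c = √(μ/r) = 47.26 km/s.
Vis-viva on the transfer ellipse at r = 3.880×10^5 km gives v_t = √[μ(2/r − 1/a_t)] = 62.43 km/s.
Δv₁ = |v_t − v_c| = |62.43 − 47.26| = 15.17 km/s.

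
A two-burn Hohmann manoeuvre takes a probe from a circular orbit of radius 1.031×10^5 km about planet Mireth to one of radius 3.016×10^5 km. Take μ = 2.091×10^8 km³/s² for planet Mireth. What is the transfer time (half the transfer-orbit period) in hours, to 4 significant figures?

Transfer-ellipse semi-major axis a_t = (r₁ + r₂)/2 = (1.031×10^5 + 3.016×10^5)/2 = 2.0235×10^5 km.
By Kepler's third law the transfer-orbit period is T = 2π√(a_t³/μ), so t = T/2 = 19776 s.
Converting: 19776 s ÷ 3600 s/hour = 5.493 hours.

t = 5.493 hours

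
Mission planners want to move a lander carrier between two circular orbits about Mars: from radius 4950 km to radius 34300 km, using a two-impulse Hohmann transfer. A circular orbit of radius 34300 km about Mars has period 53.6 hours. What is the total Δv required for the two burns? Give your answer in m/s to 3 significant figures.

From Kepler's third law T² = 4π²r³/μ at r = 34300 km, T = 53.6 hours = 53.6 × 3600 s = 1.9296×10^5 s: μ = 4π²r³/T² = 42786.6 km³/s².
The Hohmann ellipse has a_t = (r₁ + r₂)/2 = 19625 km.
At r₁ the circular-orbit speed is v₁ = √(μ/r₁) = 2.9400 km/s.
Transfer-orbit speed at r₁ (v² = μ(2/r − 1/a)): v_p = √[μ(2/r₁ − 1/a_t)] = 3.8868 km/s.
First burn Δv₁ = |v_p − v₁| = 0.9468 km/s.
Circular speed at r₂: v₂ = √(μ/r₂) = 1.1169 km/s.
Transfer-orbit speed at r₂: v_a = √[μ(2/r₂ − 1/a_t)] = 0.56092 km/s.
Second burn Δv₂ = |v₂ − v_a| = 0.5560 km/s.
Δv = Δv₁ + Δv₂ = 0.9468 + 0.5560 = 1.503 km/s.

Δv = 1500 m/s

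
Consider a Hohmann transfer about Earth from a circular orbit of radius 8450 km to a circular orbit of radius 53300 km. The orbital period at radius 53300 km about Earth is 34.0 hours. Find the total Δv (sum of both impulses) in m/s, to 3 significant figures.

Δv = 3460 m/s

From Kepler's third law T² = 4π²r³/μ at r = 53300 km, T = 34.0 hours = 34.0 × 3600 s = 1.224×10^5 s: μ = 4π²r³/T² = 3.99005×10^5 km³/s².
Semi-major axis of the transfer orbit: a_t = (8450 + 53300)/2 = 30875 km.
At r₁ the circular-orbit speed is v₁ = √(μ/r₁) = 6.872 km/s.
Transfer-orbit speed at r₁ (vis-viva): v_p = √[μ(2/r₁ − 1/a_t)] = 9.029 km/s.
First burn Δv₁ = |v_p − v₁| = 2.157 km/s.
At r₂, v₂ = √(μ/r₂) = 2.736 km/s.
Transfer-orbit speed at r₂: v_a = √[μ(2/r₂ − 1/a_t)] = 1.431 km/s.
Second burn Δv₂ = |v₂ − v_a| = 1.305 km/s.
Total Δv = Δv₁ + Δv₂ = 3.462 km/s.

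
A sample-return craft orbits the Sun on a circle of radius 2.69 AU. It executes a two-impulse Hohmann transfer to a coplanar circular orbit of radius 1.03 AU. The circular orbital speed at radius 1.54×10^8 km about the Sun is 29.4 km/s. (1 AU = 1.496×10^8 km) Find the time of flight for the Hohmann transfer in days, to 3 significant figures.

From the circular-orbit relation v² = μ/r at r = 1.54×10^8 km: μ = v²r = (29.4)² × 1.54×10^8 = 1.33111×10^11 km³/s².
In km: r₁ = 2.69 × 1.496×10^8 = 4.02424×10^8 km; r₂ = 1.03 × 1.496×10^8 = 1.54088×10^8 km.
Transfer-ellipse semi-major axis a_t = (r₁ + r₂)/2 = (4.02424×10^8 + 1.54088×10^8)/2 = 2.78256×10^8 km.
Transfer time t = π√(a_t³/μ) = π√((2.78256×10^8)³ / 1.33111×10^11) = 3.997×10^7 s.
Converting: 3.997×10^7 s ÷ 86400 s/day = 463 days.

t = 463 days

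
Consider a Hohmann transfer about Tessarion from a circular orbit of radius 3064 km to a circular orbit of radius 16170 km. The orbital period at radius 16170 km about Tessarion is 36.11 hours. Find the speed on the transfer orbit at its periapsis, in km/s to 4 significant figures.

From Kepler's third law T² = 4π²r³/μ at r = 16170 km, T = 36.11 hours = 36.11 × 3600 s = 1.29996×10^5 s: μ = 4π²r³/T² = 9877.11 km³/s².
Semi-major axis of the transfer orbit: a_t = (3064 + 16170)/2 = 9617 km.
The periapsis of the transfer ellipse is at r = 3064 km.
Vis-viva: v = √[μ(2/r − 1/a_t)] = √[9877.11 × (2/3064 − 1/9617)] = 2.328 km/s.

v = 2.328 km/s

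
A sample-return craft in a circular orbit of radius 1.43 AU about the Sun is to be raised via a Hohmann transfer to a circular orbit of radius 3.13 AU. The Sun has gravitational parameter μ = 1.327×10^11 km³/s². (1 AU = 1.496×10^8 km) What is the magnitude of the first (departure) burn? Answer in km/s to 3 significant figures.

Δv₁ = 4.28 km/s

In km: r₁ = 1.43 × 1.496×10^8 = 2.13928×10^8 km; r₂ = 3.13 × 1.496×10^8 = 4.68248×10^8 km.
The Hohmann ellipse has a_t = (r₁ + r₂)/2 = 3.41088×10^8 km.
On the circular orbit at r = 2.13928×10^8 km, v_c = √(μ/r) = 24.90587 km/s.
Vis-viva on the transfer ellipse at r = 2.13928×10^8 km gives v_t = √[μ(2/r − 1/a_t)] = 29.18142 km/s.
Δv₁ = |v_t − v_c| = |29.18142 − 24.90587| = 4.276 km/s.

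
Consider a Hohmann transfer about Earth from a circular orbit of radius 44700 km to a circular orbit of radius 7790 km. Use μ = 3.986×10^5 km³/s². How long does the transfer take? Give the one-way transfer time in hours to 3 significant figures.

The Hohmann ellipse has a_t = (r₁ + r₂)/2 = 26245 km.
Transfer time t = π√(a_t³/μ) = π√((26245)³ / 3.986×10^5) = 21160 s.
Converting: 21160 s ÷ 3600 s/hour = 5.88 hours.

t = 5.88 hours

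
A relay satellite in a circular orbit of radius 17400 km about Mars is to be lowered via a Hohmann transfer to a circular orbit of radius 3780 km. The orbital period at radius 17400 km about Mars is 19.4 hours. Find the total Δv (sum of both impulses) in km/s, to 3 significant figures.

From Kepler's third law T² = 4π²r³/μ at r = 17400 km, T = 19.4 hours = 19.4 × 3600 s = 69840 s: μ = 4π²r³/T² = 42638.2 km³/s².
The Hohmann ellipse has a_t = (r₁ + r₂)/2 = 10590 km.
Circular speed at r₁: v₁ = √(μ/r₁) = √(42638.2/17400) = 1.5654 km/s.
Transfer-orbit speed at r₁ (vis-viva): v_a = √[μ(2/r₁ − 1/a_t)] = 0.93524 km/s.
First burn Δv₁ = |v_a − v₁| = 0.6302 km/s.
Circular speed at r₂: v₂ = √(μ/r₂) = 3.3586 km/s.
Transfer-orbit speed at r₂: v_p = √[μ(2/r₂ − 1/a_t)] = 4.3051 km/s.
Second burn Δv₂ = |v₂ − v_p| = 0.9465 km/s.
Total Δv = Δv₁ + Δv₂ = 1.577 km/s.

Δv = 1.58 km/s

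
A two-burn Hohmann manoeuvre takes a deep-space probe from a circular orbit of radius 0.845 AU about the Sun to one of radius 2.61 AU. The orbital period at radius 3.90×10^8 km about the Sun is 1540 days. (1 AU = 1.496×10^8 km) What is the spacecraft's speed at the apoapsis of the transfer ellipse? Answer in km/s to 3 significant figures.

v = 12.9 km/s

From Kepler's third law T² = 4π²r³/μ at r = 3.90×10^8 km, T = 1540 days = 1540 × 86400 s = 1.33056×10^8 s: μ = 4π²r³/T² = 1.32277×10^11 km³/s².
In km: r₁ = 0.845 × 1.496×10^8 = 1.26412×10^8 km; r₂ = 2.61 × 1.496×10^8 = 3.90456×10^8 km.
Semi-major axis of the transfer orbit: a_t = (1.26412×10^8 + 3.90456×10^8)/2 = 2.58434×10^8 km.
At apoapsis, r = 3.90456×10^8 km.
Applying v² = μ(2/r − 1/a_t): v = 12.87 km/s.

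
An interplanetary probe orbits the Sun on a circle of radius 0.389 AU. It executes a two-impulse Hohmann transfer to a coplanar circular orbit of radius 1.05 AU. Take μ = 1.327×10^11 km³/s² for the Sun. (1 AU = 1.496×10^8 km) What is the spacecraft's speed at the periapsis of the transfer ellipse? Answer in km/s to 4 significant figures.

In km: r₁ = 0.389 × 1.496×10^8 = 5.81944×10^7 km; r₂ = 1.05 × 1.496×10^8 = 1.5708×10^8 km.
Semi-major axis of the transfer orbit: a_t = (5.81944×10^7 + 1.5708×10^8)/2 = 1.076372×10^8 km.
The periapsis of the transfer ellipse is at r = 5.81944×10^7 km.
Applying v² = μ(2/r − 1/a_t): v = 57.69 km/s.

v = 57.69 km/s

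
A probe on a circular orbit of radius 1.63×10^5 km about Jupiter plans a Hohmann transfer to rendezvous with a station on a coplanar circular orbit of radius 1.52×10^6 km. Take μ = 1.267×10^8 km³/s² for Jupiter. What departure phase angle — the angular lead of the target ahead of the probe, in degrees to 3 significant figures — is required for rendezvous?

The Hohmann ellipse has a_t = (r₁ + r₂)/2 = 8.415×10^5 km.
The half-period of the transfer ellipse is t = π√(a_t³/μ) = 2.1545×10^5 s.
The target's mean motion on its circular orbit is ω₂ = √(μ/r₂³) = 6.0065×10^-6 rad/s.
Angle swept by the target during transfer: ω₂·t = 1.2941 rad = 74.15°.
The probe traverses 180° on the transfer ellipse, so the target must lead by 180° − 74.15° = 106°.

φ = 106°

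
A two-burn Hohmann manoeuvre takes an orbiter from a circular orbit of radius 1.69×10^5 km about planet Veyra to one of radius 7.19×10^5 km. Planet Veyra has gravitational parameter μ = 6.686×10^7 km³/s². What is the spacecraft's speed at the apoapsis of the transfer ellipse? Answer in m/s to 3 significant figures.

v = 5950 m/s

Semi-major axis of the transfer orbit: a_t = (1.690×10^5 + 7.190×10^5)/2 = 4.440×10^5 km.
At apoapsis, r = 7.190×10^5 km.
Vis-viva: v = √[μ(2/r − 1/a_t)] = √[6.686×10^7 × (2/7.190×10^5 − 1/4.440×10^5)] = 5.949 km/s.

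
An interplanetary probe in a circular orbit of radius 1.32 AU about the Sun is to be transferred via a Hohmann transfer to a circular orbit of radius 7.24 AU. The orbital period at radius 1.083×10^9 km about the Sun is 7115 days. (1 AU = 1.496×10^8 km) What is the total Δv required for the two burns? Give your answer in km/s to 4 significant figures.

From Kepler's third law T² = 4π²r³/μ at r = 1.083×10^9 km, T = 7115 days = 7115 × 86400 s = 6.14736×10^8 s: μ = 4π²r³/T² = 1.32699×10^11 km³/s².
In km: r₁ = 1.32 × 1.496×10^8 = 1.97472×10^8 km; r₂ = 7.24 × 1.496×10^8 = 1.083104×10^9 km.
Semi-major axis of the transfer orbit: a_t = (1.97472×10^8 + 1.083104×10^9)/2 = 6.40288×10^8 km.
At r₁ the circular-orbit speed is v₁ = √(μ/r₁) = 25.92275 km/s.
On the transfer ellipse at r₁, vis-viva equation gives v_p = √[μ(2/r₁ − 1/a_t)] = 33.71542 km/s.
First burn Δv₁ = |v_p − v₁| = 7.7927 km/s.
At r₂, v₂ = √(μ/r₂) = 11.068756 km/s.
Transfer-orbit speed at r₂: v_a = √[μ(2/r₂ − 1/a_t)] = 6.1470098 km/s.
Second burn Δv₂ = |v₂ − v_a| = 4.9217 km/s.
Total Δv = Δv₁ + Δv₂ = 12.71 km/s.

Δv = 12.71 km/s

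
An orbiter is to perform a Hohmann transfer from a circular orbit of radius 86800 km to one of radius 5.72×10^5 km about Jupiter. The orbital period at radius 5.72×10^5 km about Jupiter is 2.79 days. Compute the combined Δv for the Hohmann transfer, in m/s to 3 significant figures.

Δv = 19400 m/s

From Kepler's third law T² = 4π²r³/μ at r = 5.72×10^5 km, T = 2.79 days = 2.79 × 86400 s = 2.41056×10^5 s: μ = 4π²r³/T² = 1.27149×10^8 km³/s².
The Hohmann ellipse has a_t = (r₁ + r₂)/2 = 3.294×10^5 km.
At r₁ the circular-orbit speed is v₁ = √(μ/r₁) = 38.273 km/s.
Transfer-orbit speed at r₁ (vis-viva): v_p = √[μ(2/r₁ − 1/a_t)] = 50.435 km/s.
First burn Δv₁ = |v_p − v₁| = 12.16 km/s.
At r₂, v₂ = √(μ/r₂) = 14.909 km/s.
Transfer-orbit speed at r₂: v_a = √[μ(2/r₂ − 1/a_t)] = 7.6534 km/s.
Second burn Δv₂ = |v₂ − v_a| = 7.256 km/s.
Total Δv = Δv₁ + Δv₂ = 19.42 km/s.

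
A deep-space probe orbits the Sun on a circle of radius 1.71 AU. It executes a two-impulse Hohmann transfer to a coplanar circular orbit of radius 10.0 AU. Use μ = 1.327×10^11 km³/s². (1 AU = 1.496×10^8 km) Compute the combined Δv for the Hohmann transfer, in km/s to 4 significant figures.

Δv = 11.32 km/s

In km: r₁ = 1.71 × 1.496×10^8 = 2.55816×10^8 km; r₂ = 10.0 × 1.496×10^8 = 1.496×10^9 km.
Semi-major axis of the transfer orbit: a_t = (2.55816×10^8 + 1.496×10^9)/2 = 8.75908×10^8 km.
At r₁ the circular-orbit speed is v₁ = √(μ/r₁) = 22.776 km/s.
Transfer-orbit speed at r₁ (vis-viva): v_p = √[μ(2/r₁ − 1/a_t)] = 29.765 km/s.
First burn Δv₁ = |v_p − v₁| = 6.989 km/s.
Circular speed at r₂: v₂ = √(μ/r₂) = 9.418 km/s.
Transfer-orbit speed at r₂: v_a = √[μ(2/r₂ − 1/a_t)] = 5.090 km/s.
Second burn Δv₂ = |v₂ − v_a| = 4.328 km/s.
Δv = Δv₁ + Δv₂ = 6.989 + 4.328 = 11.32 km/s.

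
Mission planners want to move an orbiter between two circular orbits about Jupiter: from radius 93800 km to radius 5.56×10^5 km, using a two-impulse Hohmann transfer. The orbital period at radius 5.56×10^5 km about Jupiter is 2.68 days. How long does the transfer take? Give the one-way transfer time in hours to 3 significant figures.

From Kepler's third law T² = 4π²r³/μ at r = 5.56×10^5 km, T = 2.68 days = 2.68 × 86400 s = 2.31552×10^5 s: μ = 4π²r³/T² = 1.26557×10^8 km³/s².
Transfer-ellipse semi-major axis a_t = (r₁ + r₂)/2 = (93800 + 5.560×10^5)/2 = 3.249×10^5 km.
Transfer time t = π√(a_t³/μ) = π√((3.249×10^5)³ / 1.26557×10^8) = 51720 s.
Converting: 51720 s ÷ 3600 s/hour = 14.4 hours.

t = 14.4 hours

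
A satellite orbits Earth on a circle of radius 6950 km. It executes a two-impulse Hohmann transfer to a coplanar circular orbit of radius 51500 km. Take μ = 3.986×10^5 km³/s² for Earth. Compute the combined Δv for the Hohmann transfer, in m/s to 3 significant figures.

The Hohmann ellipse has a_t = (r₁ + r₂)/2 = 29225 km.
Circular speed at r₁: v₁ = √(μ/r₁) = √(3.986×10^5/6950) = 7.5731 km/s.
Transfer-orbit speed at r₁ (v² = μ(2/r − 1/a)): v_p = √[μ(2/r₁ − 1/a_t)] = 10.053 km/s.
First burn Δv₁ = |v_p − v₁| = 2.480 km/s.
At r₂, v₂ = √(μ/r₂) = 2.782 km/s.
Transfer-orbit speed at r₂: v_a = √[μ(2/r₂ − 1/a_t)] = 1.357 km/s.
Second burn Δv₂ = |v₂ − v_a| = 1.425 km/s.
Total Δv = Δv₁ + Δv₂ = 3.905 km/s.

Δv = 3910 m/s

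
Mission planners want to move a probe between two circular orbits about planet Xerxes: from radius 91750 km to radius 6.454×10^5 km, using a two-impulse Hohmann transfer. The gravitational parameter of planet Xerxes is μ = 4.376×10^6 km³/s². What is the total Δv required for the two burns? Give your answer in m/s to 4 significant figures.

Δv = 3537 m/s

Transfer-ellipse semi-major axis a_t = (r₁ + r₂)/2 = (91750 + 6.454×10^5)/2 = 3.68575×10^5 km.
Circular speed at r₁: v₁ = √(μ/r₁) = √(4.376×10^6/91750) = 6.90614 km/s.
On the transfer ellipse at r₁, v² = μ(2/r − 1/a) gives v_p = √[μ(2/r₁ − 1/a_t)] = 9.13876 km/s.
First burn Δv₁ = |v_p − v₁| = 2.2326 km/s.
Circular speed at r₂: v₂ = √(μ/r₂) = 2.6039 km/s.
Transfer-orbit speed at r₂: v_a = √[μ(2/r₂ − 1/a_t)] = 1.2992 km/s.
Second burn Δv₂ = |v₂ − v_a| = 1.3047 km/s.
Total Δv = Δv₁ + Δv₂ = 3.537 km/s.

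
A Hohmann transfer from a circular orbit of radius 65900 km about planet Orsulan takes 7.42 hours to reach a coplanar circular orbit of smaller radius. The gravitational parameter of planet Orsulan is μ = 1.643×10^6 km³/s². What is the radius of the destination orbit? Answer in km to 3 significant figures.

Transfer time t = 7.42 hours = 26712 s, and t = π√(a_t³/μ).
So a_t = (μ t²/π²)^(1/3) = (1.643×10^6 × (26712)² / π²)^(1/3) = 49157 km.
Since a_t = (r₁ + r₂)/2, r₂ = 2a_t − r₁ = 2×49157 − 65900 = 32414 km.

r₂ = 32400 km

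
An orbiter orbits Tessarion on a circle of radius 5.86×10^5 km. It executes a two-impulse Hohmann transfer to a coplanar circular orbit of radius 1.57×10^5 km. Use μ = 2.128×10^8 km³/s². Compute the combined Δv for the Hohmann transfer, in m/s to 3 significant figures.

Semi-major axis of the transfer orbit: a_t = (5.860×10^5 + 1.570×10^5)/2 = 3.715×10^5 km.
Circular speed at r₁: v₁ = √(μ/r₁) = √(2.128×10^8/5.860×10^5) = 19.056 km/s.
Transfer-orbit speed at r₁ (v² = μ(2/r − 1/a)): v_a = √[μ(2/r₁ − 1/a_t)] = 12.388 km/s.
First burn Δv₁ = |v_a − v₁| = 6.668 km/s.
At r₂, v₂ = √(μ/r₂) = 36.816 km/s.
Transfer-orbit speed at r₂: v_p = √[μ(2/r₂ − 1/a_t)] = 46.239 km/s.
Second burn Δv₂ = |v₂ − v_p| = 9.423 km/s.
Δv = Δv₁ + Δv₂ = 6.668 + 9.423 = 16.09 km/s.

Δv = 16100 m/s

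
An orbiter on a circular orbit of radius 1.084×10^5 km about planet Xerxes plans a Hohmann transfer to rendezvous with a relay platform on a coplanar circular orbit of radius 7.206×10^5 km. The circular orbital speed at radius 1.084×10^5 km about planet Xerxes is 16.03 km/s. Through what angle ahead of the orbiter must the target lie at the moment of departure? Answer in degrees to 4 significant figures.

φ = 101.5°

From the circular-orbit relation v² = μ/r at r = 1.084×10^5 km: μ = v²r = (16.03)² × 1.084×10^5 = 2.78546×10^7 km³/s².
The Hohmann ellipse has a_t = (r₁ + r₂)/2 = 4.145×10^5 km.
The half-period of the transfer ellipse is t = π√(a_t³/μ) = 1.588505×10^5 s.
The target's mean motion on its circular orbit is ω₂ = √(μ/r₂³) = 8.627933×10^-6 rad/s.
Angle swept by the target during transfer: ω₂·t = 1.3706 rad = 78.53°.
The orbiter traverses 180° on the transfer ellipse, so the target must lead by 180° − 78.53° = 101.5°.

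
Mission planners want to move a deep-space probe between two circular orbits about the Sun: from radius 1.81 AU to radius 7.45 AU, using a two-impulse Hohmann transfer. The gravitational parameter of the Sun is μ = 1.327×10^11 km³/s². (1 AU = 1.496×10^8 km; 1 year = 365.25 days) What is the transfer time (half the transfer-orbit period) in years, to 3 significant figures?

In km: r₁ = 1.81 × 1.496×10^8 = 2.70776×10^8 km; r₂ = 7.45 × 1.496×10^8 = 1.11452×10^9 km.
Transfer-ellipse semi-major axis a_t = (r₁ + r₂)/2 = (2.70776×10^8 + 1.11452×10^9)/2 = 6.92648×10^8 km.
Half the transfer-orbit period gives t = π√(a_t³/μ) = 1.572×10^8 s.
Converting: 1.572×10^8 s ÷ 3.15576×10^7 s/year (365.25 × 86400) = 4.98 years.

t = 4.98 years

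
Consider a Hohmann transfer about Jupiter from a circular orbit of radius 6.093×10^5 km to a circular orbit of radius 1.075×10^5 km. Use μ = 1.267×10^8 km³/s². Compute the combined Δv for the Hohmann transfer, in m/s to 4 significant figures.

Semi-major axis of the transfer orbit: a_t = (6.093×10^5 + 1.075×10^5)/2 = 3.584×10^5 km.
Circular speed at r₁: v₁ = √(μ/r₁) = √(1.267×10^8/6.093×10^5) = 14.4202 km/s.
Transfer-orbit speed at r₁ (v² = μ(2/r − 1/a)): v_a = √[μ(2/r₁ − 1/a_t)] = 7.89756 km/s.
First burn Δv₁ = |v_a − v₁| = 6.523 km/s.
At r₂, v₂ = √(μ/r₂) = 34.33 km/s.
Transfer-orbit speed at r₂: v_p = √[μ(2/r₂ − 1/a_t)] = 44.76 km/s.
Second burn Δv₂ = |v₂ − v_p| = 10.43 km/s.
Δv = Δv₁ + Δv₂ = 6.523 + 10.43 = 16.95 km/s.

Δv = 16950 m/s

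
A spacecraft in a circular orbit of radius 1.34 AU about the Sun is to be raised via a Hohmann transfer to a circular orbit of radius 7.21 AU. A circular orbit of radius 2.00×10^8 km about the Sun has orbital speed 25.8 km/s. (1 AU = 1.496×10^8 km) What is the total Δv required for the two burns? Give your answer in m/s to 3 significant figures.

From the circular-orbit relation v² = μ/r at r = 2.00×10^8 km: μ = v²r = (25.8)² × 2.00×10^8 = 1.33128×10^11 km³/s².
In km: r₁ = 1.34 × 1.496×10^8 = 2.00464×10^8 km; r₂ = 7.21 × 1.496×10^8 = 1.078616×10^9 km.
Semi-major axis of the transfer orbit: a_t = (2.00464×10^8 + 1.078616×10^9)/2 = 6.3954×10^8 km.
Circular speed at r₁: v₁ = √(μ/r₁) = √(1.33128×10^11/2.00464×10^8) = 25.770 km/s.
Transfer-orbit speed at r₁ (vis-viva): v_p = √[μ(2/r₁ − 1/a_t)] = 33.467 km/s.
First burn Δv₁ = |v_p − v₁| = 7.697 km/s.
Circular speed at r₂: v₂ = √(μ/r₂) = 11.11 km/s.
Transfer-orbit speed at r₂: v_a = √[μ(2/r₂ − 1/a_t)] = 6.220 km/s.
Second burn Δv₂ = |v₂ − v_a| = 4.890 km/s.
Total Δv = Δv₁ + Δv₂ = 12.59 km/s.

Δv = 12600 m/s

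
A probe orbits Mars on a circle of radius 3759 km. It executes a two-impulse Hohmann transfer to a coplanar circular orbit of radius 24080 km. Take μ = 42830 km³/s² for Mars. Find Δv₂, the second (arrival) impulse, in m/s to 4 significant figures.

Δv₂ = 640.6 m/s

Semi-major axis of the transfer orbit: a_t = (3759 + 24080)/2 = 13919.5 km.
Circular speed at r = 24080 km: v_c = √(μ/r) = 1.3337 km/s.
Vis-viva on the transfer ellipse at r = 24080 km gives v_t = √[μ(2/r − 1/a_t)] = 0.69306 km/s.
Δv₂ = |v_t − v_c| = |0.69306 − 1.3337| = 0.6406 km/s.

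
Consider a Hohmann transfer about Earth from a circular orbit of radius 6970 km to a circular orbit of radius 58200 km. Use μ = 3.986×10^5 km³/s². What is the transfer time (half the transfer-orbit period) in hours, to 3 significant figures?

t = 8.13 hours

Transfer-ellipse semi-major axis a_t = (r₁ + r₂)/2 = (6970 + 58200)/2 = 32585 km.
Half the transfer-orbit period gives t = π√(a_t³/μ) = 29270 s.
Converting: 29270 s ÷ 3600 s/hour = 8.13 hours.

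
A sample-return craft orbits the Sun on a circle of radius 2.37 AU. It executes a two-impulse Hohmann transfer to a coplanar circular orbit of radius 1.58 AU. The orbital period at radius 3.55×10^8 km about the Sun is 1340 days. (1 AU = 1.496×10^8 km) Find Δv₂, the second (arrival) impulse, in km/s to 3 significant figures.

Δv₂ = 2.25 km/s

From Kepler's third law T² = 4π²r³/μ at r = 3.55×10^8 km, T = 1340 days = 1340 × 86400 s = 1.15776×10^8 s: μ = 4π²r³/T² = 1.31767×10^11 km³/s².
In km: r₁ = 2.37 × 1.496×10^8 = 3.54552×10^8 km; r₂ = 1.58 × 1.496×10^8 = 2.36368×10^8 km.
Transfer-ellipse semi-major axis a_t = (r₁ + r₂)/2 = (3.54552×10^8 + 2.36368×10^8)/2 = 2.9546×10^8 km.
Circular speed at r = 2.36368×10^8 km: v_c = √(μ/r) = 23.6107 km/s.
Transfer-orbit speed at the same r (vis-viva, a = a_t): v_t = √[μ(2/r − 1/a_t)] = 25.8643 km/s.
Δv₂ = |v_t − v_c| = |25.8643 − 23.6107| = 2.254 km/s.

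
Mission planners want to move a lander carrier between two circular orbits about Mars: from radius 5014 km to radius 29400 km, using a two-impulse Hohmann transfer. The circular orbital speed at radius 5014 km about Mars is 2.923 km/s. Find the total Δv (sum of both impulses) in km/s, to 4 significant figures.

Δv = 1.453 km/s

From the circular-orbit relation v² = μ/r at r = 5014 km: μ = v²r = (2.923)² × 5014 = 42839.3 km³/s².
The Hohmann ellipse has a_t = (r₁ + r₂)/2 = 17207 km.
Circular speed at r₁: v₁ = √(μ/r₁) = √(42839.3/5014) = 2.9230 km/s.
Transfer-orbit speed at r₁ (vis-viva equation): v_p = √[μ(2/r₁ − 1/a_t)] = 3.8208 km/s.
First burn Δv₁ = |v_p − v₁| = 0.8978 km/s.
At r₂, v₂ = √(μ/r₂) = 1.2071 km/s.
Transfer-orbit speed at r₂: v_a = √[μ(2/r₂ − 1/a_t)] = 0.65161 km/s.
Second burn Δv₂ = |v₂ − v_a| = 0.5555 km/s.
Δv = Δv₁ + Δv₂ = 0.8978 + 0.5555 = 1.453 km/s.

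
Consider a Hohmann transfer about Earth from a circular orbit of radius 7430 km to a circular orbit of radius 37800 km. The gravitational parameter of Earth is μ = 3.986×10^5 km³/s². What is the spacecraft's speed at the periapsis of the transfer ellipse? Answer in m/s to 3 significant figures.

v = 9470 m/s

Transfer-ellipse semi-major axis a_t = (r₁ + r₂)/2 = (7430 + 37800)/2 = 22615 km.
The periapsis of the transfer ellipse is at r = 7430 km.
Applying v² = μ(2/r − 1/a_t): v = 9.469 km/s.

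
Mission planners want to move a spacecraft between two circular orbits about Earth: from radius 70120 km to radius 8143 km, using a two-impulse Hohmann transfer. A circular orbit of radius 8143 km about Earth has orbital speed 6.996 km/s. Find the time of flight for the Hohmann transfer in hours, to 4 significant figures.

t = 10.70 hours

From the circular-orbit relation v² = μ/r at r = 8143 km: μ = v²r = (6.996)² × 8143 = 3.98551×10^5 km³/s².
Semi-major axis of the transfer orbit: a_t = (70120 + 8143)/2 = 39131.5 km.
By Kepler's third law the transfer-orbit period is T = 2π√(a_t³/μ), so t = T/2 = 38520 s.
Converting: 38520 s ÷ 3600 s/hour = 10.70 hours.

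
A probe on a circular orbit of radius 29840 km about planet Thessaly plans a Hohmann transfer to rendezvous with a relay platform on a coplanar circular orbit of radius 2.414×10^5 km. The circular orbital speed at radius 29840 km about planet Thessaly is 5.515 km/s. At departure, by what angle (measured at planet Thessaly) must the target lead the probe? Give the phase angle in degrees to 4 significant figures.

φ = 104.2°

From the circular-orbit relation v² = μ/r at r = 29840 km: μ = v²r = (5.515)² × 29840 = 9.07590×10^5 km³/s².
Semi-major axis of the transfer orbit: a_t = (29840 + 2.414×10^5)/2 = 1.3562×10^5 km.
The half-period of the transfer ellipse is t = π√(a_t³/μ) = 1.647×10^5 s.
Target angular speed ω₂ = √(μ/r₂³) = 8.032×10^-6 rad/s.
Angle swept by the target during transfer: ω₂·t = 1.323 rad = 75.80°.
Arrival is 180° from departure on the ellipse, so φ = 180° − 75.80° = 104.2°.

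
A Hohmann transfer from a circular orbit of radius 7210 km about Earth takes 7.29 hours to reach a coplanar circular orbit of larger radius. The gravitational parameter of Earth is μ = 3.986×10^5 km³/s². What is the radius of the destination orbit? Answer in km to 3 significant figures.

r₂ = 53400 km

Transfer time t = 7.29 hours = 26244 s, and t = π√(a_t³/μ).
So a_t = (μ t²/π²)^(1/3) = (3.986×10^5 × (26244)² / π²)^(1/3) = 30299 km.
Since a_t = (r₁ + r₂)/2, r₂ = 2a_t − r₁ = 2×30299 − 7210 = 53388 km.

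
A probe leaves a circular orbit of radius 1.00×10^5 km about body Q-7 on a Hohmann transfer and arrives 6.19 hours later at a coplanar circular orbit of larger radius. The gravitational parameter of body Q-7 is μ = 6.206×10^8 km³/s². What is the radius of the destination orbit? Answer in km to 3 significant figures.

Transfer time t = 6.19 hours = 22284 s, and t = π√(a_t³/μ).
So a_t = (μ t²/π²)^(1/3) = (6.206×10^8 × (22284)² / π²)^(1/3) = 3.1490×10^5 km.
Since a_t = (r₁ + r₂)/2, r₂ = 2a_t − r₁ = 2×3.1490×10^5 − 1.000×10^5 = 5.298×10^5 km.

r₂ = 5.30×10^5 km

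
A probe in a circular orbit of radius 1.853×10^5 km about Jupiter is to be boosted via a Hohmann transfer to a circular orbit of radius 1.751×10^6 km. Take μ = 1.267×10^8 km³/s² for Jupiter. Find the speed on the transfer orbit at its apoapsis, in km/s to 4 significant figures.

v = 3.721 km/s

The Hohmann ellipse has a_t = (r₁ + r₂)/2 = 9.6815×10^5 km.
The apoapsis of the transfer ellipse is at r = 1.751×10^6 km.
Applying v² = μ(2/r − 1/a_t): v = 3.721 km/s.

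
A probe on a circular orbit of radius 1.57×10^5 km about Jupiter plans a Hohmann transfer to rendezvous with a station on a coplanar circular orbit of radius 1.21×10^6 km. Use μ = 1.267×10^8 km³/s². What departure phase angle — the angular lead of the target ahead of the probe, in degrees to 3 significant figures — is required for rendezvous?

φ = 104°

Transfer-ellipse semi-major axis a_t = (r₁ + r₂)/2 = (1.570×10^5 + 1.210×10^6)/2 = 6.835×10^5 km.
The half-period of the transfer ellipse is t = π√(a_t³/μ) = 1.57714×10^5 s.
Target angular speed ω₂ = √(μ/r₂³) = 8.45688×10^-6 rad/s.
Angle swept by the target during transfer: ω₂·t = 1.3338 rad = 76.42°.
Arrival is 180° from departure on the ellipse, so φ = 180° − 76.42° = 104°.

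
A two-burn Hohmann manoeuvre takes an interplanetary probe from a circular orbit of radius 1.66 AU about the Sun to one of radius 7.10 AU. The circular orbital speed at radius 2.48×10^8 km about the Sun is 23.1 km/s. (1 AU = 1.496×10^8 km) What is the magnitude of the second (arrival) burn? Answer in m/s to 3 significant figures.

From the circular-orbit relation v² = μ/r at r = 2.48×10^8 km: μ = v²r = (23.1)² × 2.48×10^8 = 1.32335×10^11 km³/s².
In km: r₁ = 1.66 × 1.496×10^8 = 2.48336×10^8 km; r₂ = 7.10 × 1.496×10^8 = 1.06216×10^9 km.
Semi-major axis of the transfer orbit: a_t = (2.48336×10^8 + 1.06216×10^9)/2 = 6.55248×10^8 km.
On the circular orbit at r = 1.06216×10^9 km, v_c = √(μ/r) = 11.162 km/s.
Vis-viva on the transfer ellipse at r = 1.06216×10^9 km gives v_t = √[μ(2/r − 1/a_t)] = 6.8716 km/s.
Δv₂ = |v_t − v_c| = |6.8716 − 11.162| = 4.290 km/s.

Δv₂ = 4290 m/s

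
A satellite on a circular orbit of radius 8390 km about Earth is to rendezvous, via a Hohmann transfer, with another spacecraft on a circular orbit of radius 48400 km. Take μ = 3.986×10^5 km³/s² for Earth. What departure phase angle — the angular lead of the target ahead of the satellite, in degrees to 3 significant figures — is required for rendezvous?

φ = 99.1°

Semi-major axis of the transfer orbit: a_t = (8390 + 48400)/2 = 28395 km.
Transfer time t = π√(a_t³/μ) = 23810 s.
Target angular speed ω₂ = √(μ/r₂³) = 5.929×10^-5 rad/s.
Angle swept by the target during transfer: ω₂·t = 1.4117 rad = 80.88°.
Arrival is 180° from departure on the ellipse, so φ = 180° − 80.88° = 99.1°.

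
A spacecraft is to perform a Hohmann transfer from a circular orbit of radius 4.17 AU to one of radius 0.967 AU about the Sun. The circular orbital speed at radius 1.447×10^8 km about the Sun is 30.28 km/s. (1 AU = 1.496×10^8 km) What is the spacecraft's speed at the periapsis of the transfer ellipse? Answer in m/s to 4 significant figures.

From the circular-orbit relation v² = μ/r at r = 1.447×10^8 km: μ = v²r = (30.28)² × 1.447×10^8 = 1.32672×10^11 km³/s².
In km: r₁ = 4.17 × 1.496×10^8 = 6.23832×10^8 km; r₂ = 0.967 × 1.496×10^8 = 1.446632×10^8 km.
Semi-major axis of the transfer orbit: a_t = (6.23832×10^8 + 1.446632×10^8)/2 = 3.842476×10^8 km.
The periapsis of the transfer ellipse is at r = 1.446632×10^8 km.
From the vis-viva equation, v = √[μ(2/r − 1/a_t)] = 38.59 km/s.

v = 38590 m/s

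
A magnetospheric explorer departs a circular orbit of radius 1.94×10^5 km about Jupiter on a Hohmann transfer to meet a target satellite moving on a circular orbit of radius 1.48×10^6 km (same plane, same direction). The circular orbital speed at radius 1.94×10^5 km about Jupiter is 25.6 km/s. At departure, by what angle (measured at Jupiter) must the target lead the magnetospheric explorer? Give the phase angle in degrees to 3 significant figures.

φ = 103°

From the circular-orbit relation v² = μ/r at r = 1.94×10^5 km: μ = v²r = (25.6)² × 1.94×10^5 = 1.27140×10^8 km³/s².
The Hohmann ellipse has a_t = (r₁ + r₂)/2 = 8.370×10^5 km.
The half-period of the transfer ellipse is t = π√(a_t³/μ) = 2.1335×10^5 s.
The target's mean motion on its circular orbit is ω₂ = √(μ/r₂³) = 6.2625×10^-6 rad/s.
Angle swept by the target during transfer: ω₂·t = 1.336 rad = 76.55°.
Arrival is 180° from departure on the ellipse, so φ = 180° − 76.55° = 103°.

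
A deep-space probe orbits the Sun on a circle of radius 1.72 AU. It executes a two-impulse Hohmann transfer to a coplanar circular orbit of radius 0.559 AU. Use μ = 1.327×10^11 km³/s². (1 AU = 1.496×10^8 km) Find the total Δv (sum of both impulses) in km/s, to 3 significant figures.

Δv = 15.9 km/s

In km: r₁ = 1.72 × 1.496×10^8 = 2.57312×10^8 km; r₂ = 0.559 × 1.496×10^8 = 8.36264×10^7 km.
Semi-major axis of the transfer orbit: a_t = (2.57312×10^8 + 8.36264×10^7)/2 = 1.704692×10^8 km.
Circular speed at r₁: v₁ = √(μ/r₁) = √(1.327×10^11/2.57312×10^8) = 22.7094 km/s.
On the transfer ellipse at r₁, v² = μ(2/r − 1/a) gives v_a = √[μ(2/r₁ − 1/a_t)] = 15.9058 km/s.
First burn Δv₁ = |v_a − v₁| = 6.804 km/s.
At r₂, v₂ = √(μ/r₂) = 39.835 km/s.
Transfer-orbit speed at r₂: v_p = √[μ(2/r₂ − 1/a_t)] = 48.941 km/s.
Second burn Δv₂ = |v₂ − v_p| = 9.106 km/s.
Δv = Δv₁ + Δv₂ = 6.804 + 9.106 = 15.91 km/s.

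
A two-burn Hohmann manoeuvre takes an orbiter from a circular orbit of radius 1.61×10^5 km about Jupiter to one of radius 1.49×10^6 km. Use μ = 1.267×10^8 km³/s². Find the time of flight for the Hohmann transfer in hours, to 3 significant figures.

t = 58.1 hours

Transfer-ellipse semi-major axis a_t = (r₁ + r₂)/2 = (1.610×10^5 + 1.490×10^6)/2 = 8.255×10^5 km.
Transfer time t = π√(a_t³/μ) = π√((8.255×10^5)³ / 1.267×10^8) = 2.093×10^5 s.
Converting: 2.093×10^5 s ÷ 3600 s/hour = 58.1 hours.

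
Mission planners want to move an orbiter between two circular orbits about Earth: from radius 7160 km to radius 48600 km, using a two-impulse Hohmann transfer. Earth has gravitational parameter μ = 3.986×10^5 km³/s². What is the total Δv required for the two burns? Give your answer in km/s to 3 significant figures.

Δv = 3.80 km/s

Semi-major axis of the transfer orbit: a_t = (7160 + 48600)/2 = 27880 km.
Circular speed at r₁: v₁ = √(μ/r₁) = √(3.986×10^5/7160) = 7.4613 km/s.
Transfer-orbit speed at r₁ (vis-viva equation): v_p = √[μ(2/r₁ − 1/a_t)] = 9.8511 km/s.
First burn Δv₁ = |v_p − v₁| = 2.3898 km/s.
At r₂, v₂ = √(μ/r₂) = 2.86385 km/s.
Transfer-orbit speed at r₂: v_a = √[μ(2/r₂ − 1/a_t)] = 1.45131 km/s.
Second burn Δv₂ = |v₂ − v_a| = 1.4125 km/s.
Total Δv = Δv₁ + Δv₂ = 3.802 km/s.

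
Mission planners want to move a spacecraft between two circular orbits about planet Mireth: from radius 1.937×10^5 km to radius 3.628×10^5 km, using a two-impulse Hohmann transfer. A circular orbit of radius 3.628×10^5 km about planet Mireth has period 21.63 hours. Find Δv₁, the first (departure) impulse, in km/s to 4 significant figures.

Δv₁ = 5.684 km/s

From Kepler's third law T² = 4π²r³/μ at r = 3.628×10^5 km, T = 21.63 hours = 21.63 × 3600 s = 77868 s: μ = 4π²r³/T² = 3.10916×10^8 km³/s².
Transfer-ellipse semi-major axis a_t = (r₁ + r₂)/2 = (1.937×10^5 + 3.628×10^5)/2 = 2.7825×10^5 km.
On the circular orbit at r = 1.937×10^5 km, v_c = √(μ/r) = 40.064 km/s.
Transfer-orbit speed at the same r (vis-viva, a = a_t): v_t = √[μ(2/r − 1/a_t)] = 45.748 km/s.
Δv₁ = |v_t − v_c| = |45.748 − 40.064| = 5.684 km/s.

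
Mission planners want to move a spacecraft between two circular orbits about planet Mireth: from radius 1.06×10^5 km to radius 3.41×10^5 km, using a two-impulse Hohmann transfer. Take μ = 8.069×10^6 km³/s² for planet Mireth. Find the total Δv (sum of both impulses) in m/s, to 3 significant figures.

Semi-major axis of the transfer orbit: a_t = (1.060×10^5 + 3.410×10^5)/2 = 2.235×10^5 km.
At r₁ the circular-orbit speed is v₁ = √(μ/r₁) = 8.724829 km/s.
On the transfer ellipse at r₁, vis-viva gives v_p = √[μ(2/r₁ − 1/a_t)] = 10.77694 km/s.
First burn Δv₁ = |v_p − v₁| = 2.05211 km/s.
Circular speed at r₂: v₂ = √(μ/r₂) = 4.86444 km/s.
Transfer-orbit speed at r₂: v_a = √[μ(2/r₂ − 1/a_t)] = 3.35002 km/s.
Second burn Δv₂ = |v₂ − v_a| = 1.51442 km/s.
Δv = Δv₁ + Δv₂ = 2.05211 + 1.51442 = 3.567 km/s.

Δv = 3570 m/s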